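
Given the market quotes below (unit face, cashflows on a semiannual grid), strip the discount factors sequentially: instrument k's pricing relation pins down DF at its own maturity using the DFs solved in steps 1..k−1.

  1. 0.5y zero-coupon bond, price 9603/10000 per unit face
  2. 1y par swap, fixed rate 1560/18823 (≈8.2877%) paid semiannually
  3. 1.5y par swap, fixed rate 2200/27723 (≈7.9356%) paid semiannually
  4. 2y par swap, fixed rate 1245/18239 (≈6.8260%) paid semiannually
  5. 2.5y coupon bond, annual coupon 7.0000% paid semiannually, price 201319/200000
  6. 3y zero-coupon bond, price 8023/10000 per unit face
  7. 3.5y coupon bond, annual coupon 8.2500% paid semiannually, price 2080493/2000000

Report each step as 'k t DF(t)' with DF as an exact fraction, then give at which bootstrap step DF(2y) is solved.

step 1 [0.5y] zero: DF = P = 9603/10000 ≈ 0.960300
step 2 [1y] swap r/2=780/18823: DF=(1 − 780/18823·(0.960300))/(1+780/18823) = 461/500 ≈ 0.922000
step 3 [1.5y] swap r/2=1100/27723: DF=(1 − 1100/27723·(0.960300+0.922000))/(1+1100/27723) = 89/100 ≈ 0.890000
step 4 [2y] swap r/2=1245/36478: DF=(1 − 1245/36478·(0.960300+0.922000+0.890000))/(1+1245/36478) = 1751/2000 ≈ 0.875500
step 5 [2.5y] bond c/2=7/200: DF=(201319/200000 − 7/200·(0.960300+0.922000+0.890000+0.875500))/(1+7/200) = 2123/2500 ≈ 0.849200
step 6 [3y] zero: DF = P = 8023/10000 ≈ 0.802300
step 7 [3.5y] bond c/2=33/800: DF=(2080493/2000000 − 33/800·(0.960300+0.922000+0.890000+0.875500+0.849200+0.802300))/(1+33/800) = 7891/10000 ≈ 0.789100

1 1/2 9603/10000
2 1 461/500
3 3/2 89/100
4 2 1751/2000
5 5/2 2123/2500
6 3 8023/10000
7 7/2 7891/10000
DF(2y) is solved at step 4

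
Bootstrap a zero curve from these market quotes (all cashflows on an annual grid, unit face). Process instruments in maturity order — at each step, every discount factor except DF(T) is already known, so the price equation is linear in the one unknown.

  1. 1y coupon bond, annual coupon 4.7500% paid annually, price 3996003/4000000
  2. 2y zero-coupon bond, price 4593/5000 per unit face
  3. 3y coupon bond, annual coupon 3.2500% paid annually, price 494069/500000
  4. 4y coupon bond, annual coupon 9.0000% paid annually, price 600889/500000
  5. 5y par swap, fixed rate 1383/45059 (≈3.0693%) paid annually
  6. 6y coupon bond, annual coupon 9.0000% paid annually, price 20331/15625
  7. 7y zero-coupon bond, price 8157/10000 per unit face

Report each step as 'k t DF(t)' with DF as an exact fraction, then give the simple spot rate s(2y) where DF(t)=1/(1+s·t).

step 1 [1y] bond c/1=19/400: DF=(3996003/4000000 − 19/400·(0))/(1+19/400) = 9537/10000 ≈ 0.953700
step 2 [2y] zero: DF = P = 4593/5000 ≈ 0.918600
step 3 [3y] bond c/1=13/400: DF=(494069/500000 − 13/400·(0.953700+0.918600))/(1+13/400) = 8981/10000 ≈ 0.898100
step 4 [4y] bond c/1=9/100: DF=(600889/500000 − 9/100·(0.953700+0.918600+0.898100))/(1+9/100) = 4369/5000 ≈ 0.873800
step 5 [5y] swap r/1=1383/45059: DF=(1 − 1383/45059·(0.953700+0.918600+0.898100+0.873800))/(1+1383/45059) = 8617/10000 ≈ 0.861700
step 6 [6y] bond c/1=9/100: DF=(20331/15625 − 9/100·(0.953700+0.918600+0.898100+0.873800+0.861700))/(1+9/100) = 8217/10000 ≈ 0.821700
step 7 [7y] zero: DF = P = 8157/10000 ≈ 0.815700

1 1 9537/10000
2 2 4593/5000
3 3 8981/10000
4 4 4369/5000
5 5 8617/10000
6 6 8217/10000
7 7 8157/10000
s(2y) = (1/(4593/5000) − 1)/(2) = 407/9186 ≈ 4.4307%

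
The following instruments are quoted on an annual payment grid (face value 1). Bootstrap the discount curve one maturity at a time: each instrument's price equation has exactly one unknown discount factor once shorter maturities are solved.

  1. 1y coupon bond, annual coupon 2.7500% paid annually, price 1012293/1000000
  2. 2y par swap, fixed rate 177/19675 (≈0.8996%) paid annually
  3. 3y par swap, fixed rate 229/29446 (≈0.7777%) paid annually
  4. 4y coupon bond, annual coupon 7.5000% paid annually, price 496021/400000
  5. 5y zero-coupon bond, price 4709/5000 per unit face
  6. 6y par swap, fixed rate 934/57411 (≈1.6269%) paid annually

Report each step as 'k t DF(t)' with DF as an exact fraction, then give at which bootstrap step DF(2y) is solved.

step 1 [1y] bond c/1=11/400: DF=(1012293/1000000 − 11/400·(0))/(1+11/400) = 2463/2500 ≈ 0.985200
step 2 [2y] swap r/1=177/19675: DF=(1 − 177/19675·(0.985200))/(1+177/19675) = 9823/10000 ≈ 0.982300
step 3 [3y] swap r/1=229/29446: DF=(1 − 229/29446·(0.985200+0.982300))/(1+229/29446) = 9771/10000 ≈ 0.977100
step 4 [4y] bond c/1=3/40: DF=(496021/400000 − 3/40·(0.985200+0.982300+0.977100))/(1+3/40) = 9481/10000 ≈ 0.948100
step 5 [5y] zero: DF = P = 4709/5000 ≈ 0.941800
step 6 [6y] swap r/1=934/57411: DF=(1 − 934/57411·(0.985200+0.982300+0.977100+0.948100+0.941800))/(1+934/57411) = 4533/5000 ≈ 0.906600

1 1 2463/2500
2 2 9823/10000
3 3 9771/10000
4 4 9481/10000
5 5 4709/5000
6 6 4533/5000
DF(2y) is solved at step 2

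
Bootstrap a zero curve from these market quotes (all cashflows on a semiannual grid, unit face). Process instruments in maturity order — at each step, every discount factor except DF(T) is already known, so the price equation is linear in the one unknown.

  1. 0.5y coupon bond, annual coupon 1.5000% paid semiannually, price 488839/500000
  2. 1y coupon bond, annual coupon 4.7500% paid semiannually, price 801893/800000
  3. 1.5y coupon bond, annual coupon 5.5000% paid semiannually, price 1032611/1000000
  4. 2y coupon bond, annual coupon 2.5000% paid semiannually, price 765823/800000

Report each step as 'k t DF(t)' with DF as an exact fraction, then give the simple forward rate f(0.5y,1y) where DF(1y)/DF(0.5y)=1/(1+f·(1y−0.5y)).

step 1 [0.5y] bond c/2=3/400: DF=(488839/500000 − 3/400·(0))/(1+3/400) = 1213/1250 ≈ 0.970400
step 2 [1y] bond c/2=19/800: DF=(801893/800000 − 19/800·(0.970400))/(1+19/800) = 4783/5000 ≈ 0.956600
step 3 [1.5y] bond c/2=11/400: DF=(1032611/1000000 − 11/400·(0.970400+0.956600))/(1+11/400) = 4767/5000 ≈ 0.953400
step 4 [2y] bond c/2=1/80: DF=(765823/800000 − 1/80·(0.970400+0.956600+0.953400))/(1+1/80) = 9099/10000 ≈ 0.909900

1 1/2 1213/1250
2 1 4783/5000
3 3/2 4767/5000
4 2 9099/10000
f(0.5y,1y) = ((1213/1250)/(4783/5000) − 1)/(1/2) = 138/4783 ≈ 2.8852%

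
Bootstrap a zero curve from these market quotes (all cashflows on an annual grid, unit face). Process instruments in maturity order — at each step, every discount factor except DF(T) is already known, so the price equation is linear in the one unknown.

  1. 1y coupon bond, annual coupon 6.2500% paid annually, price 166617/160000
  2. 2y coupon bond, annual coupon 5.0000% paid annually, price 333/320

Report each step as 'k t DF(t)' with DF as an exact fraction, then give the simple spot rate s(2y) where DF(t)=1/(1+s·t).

step 1 [1y] bond c/1=1/16: DF=(166617/160000 − 1/16·(0))/(1+1/16) = 9801/10000 ≈ 0.980100
step 2 [2y] bond c/1=1/20: DF=(333/320 − 1/20·(0.980100))/(1+1/20) = 2361/2500 ≈ 0.944400

1 1 9801/10000
2 2 2361/2500
s(2y) = (1/(2361/2500) − 1)/(2) = 139/4722 ≈ 2.9437%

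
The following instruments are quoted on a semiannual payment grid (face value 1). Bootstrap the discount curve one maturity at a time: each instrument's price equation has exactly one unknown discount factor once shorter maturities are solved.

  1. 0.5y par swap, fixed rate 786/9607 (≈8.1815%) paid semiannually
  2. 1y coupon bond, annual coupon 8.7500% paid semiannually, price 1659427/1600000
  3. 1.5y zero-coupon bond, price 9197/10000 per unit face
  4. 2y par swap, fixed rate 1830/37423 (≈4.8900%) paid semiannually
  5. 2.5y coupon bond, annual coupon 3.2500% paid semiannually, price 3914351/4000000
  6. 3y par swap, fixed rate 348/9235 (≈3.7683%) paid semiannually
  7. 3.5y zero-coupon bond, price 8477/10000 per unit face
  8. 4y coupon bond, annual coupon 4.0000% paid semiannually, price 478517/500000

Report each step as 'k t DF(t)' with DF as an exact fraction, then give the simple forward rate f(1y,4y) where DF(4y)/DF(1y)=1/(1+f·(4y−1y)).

1 1/2 9607/10000
2 1 4767/5000
3 3/2 9197/10000
4 2 1817/2000
5 5/2 9031/10000
6 3 2239/2500
7 7/2 8477/10000
8 4 813/1000
f(1y,4y) = ((4767/5000)/(813/1000) − 1)/(3) = 78/1355 ≈ 5.7565%

step 1 [0.5y] swap r/2=393/9607: DF=(1 − 393/9607·(0))/(1+393/9607) = 9607/10000 ≈ 0.960700
step 2 [1y] bond c/2=7/160: DF=(1659427/1600000 − 7/160·(0.960700))/(1+7/160) = 4767/5000 ≈ 0.953400
step 3 [1.5y] zero: DF = P = 9197/10000 ≈ 0.919700
step 4 [2y] swap r/2=915/37423: DF=(1 − 915/37423·(0.960700+0.953400+0.919700))/(1+915/37423) = 1817/2000 ≈ 0.908500
step 5 [2.5y] bond c/2=13/800: DF=(3914351/4000000 − 13/800·(0.960700+0.953400+0.919700+0.908500))/(1+13/800) = 9031/10000 ≈ 0.903100
step 6 [3y] swap r/2=174/9235: DF=(1 − 174/9235·(0.960700+0.953400+0.919700+0.908500+0.903100))/(1+174/9235) = 2239/2500 ≈ 0.895600
step 7 [3.5y] zero: DF = P = 8477/10000 ≈ 0.847700
step 8 [4y] bond c/2=1/50: DF=(478517/500000 − 1/50·(0.960700+0.953400+0.919700+0.908500+0.903100+0.895600+0.847700))/(1+1/50) = 813/1000 ≈ 0.813000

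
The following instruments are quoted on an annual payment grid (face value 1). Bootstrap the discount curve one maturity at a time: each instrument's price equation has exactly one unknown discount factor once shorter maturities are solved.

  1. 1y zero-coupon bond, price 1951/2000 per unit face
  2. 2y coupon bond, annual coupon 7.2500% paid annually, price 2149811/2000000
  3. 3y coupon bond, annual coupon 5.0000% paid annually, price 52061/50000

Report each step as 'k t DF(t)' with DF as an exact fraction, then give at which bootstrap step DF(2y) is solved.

step 1 [1y] zero: DF = P = 1951/2000 ≈ 0.975500
step 2 [2y] bond c/1=29/400: DF=(2149811/2000000 − 29/400·(0.975500))/(1+29/400) = 9363/10000 ≈ 0.936300
step 3 [3y] bond c/1=1/20: DF=(52061/50000 − 1/20·(0.975500+0.936300))/(1+1/20) = 4503/5000 ≈ 0.900600

1 1 1951/2000
2 2 9363/10000
3 3 4503/5000
DF(2y) is solved at step 2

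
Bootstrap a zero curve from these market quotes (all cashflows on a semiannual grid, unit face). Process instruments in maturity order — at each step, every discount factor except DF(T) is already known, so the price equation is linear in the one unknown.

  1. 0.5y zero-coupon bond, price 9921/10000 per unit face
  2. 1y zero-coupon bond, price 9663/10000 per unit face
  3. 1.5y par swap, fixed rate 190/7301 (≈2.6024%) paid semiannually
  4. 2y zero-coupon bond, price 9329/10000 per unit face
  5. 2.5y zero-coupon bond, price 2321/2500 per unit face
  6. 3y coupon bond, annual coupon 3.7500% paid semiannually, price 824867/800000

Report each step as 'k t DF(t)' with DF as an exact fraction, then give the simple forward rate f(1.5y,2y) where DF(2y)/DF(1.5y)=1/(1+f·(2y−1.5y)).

step 1 [0.5y] zero: DF = P = 9921/10000 ≈ 0.992100
step 2 [1y] zero: DF = P = 9663/10000 ≈ 0.966300
step 3 [1.5y] swap r/2=95/7301: DF=(1 − 95/7301·(0.992100+0.966300))/(1+95/7301) = 481/500 ≈ 0.962000
step 4 [2y] zero: DF = P = 9329/10000 ≈ 0.932900
step 5 [2.5y] zero: DF = P = 2321/2500 ≈ 0.928400
step 6 [3y] bond c/2=3/160: DF=(824867/800000 − 3/160·(0.992100+0.966300+0.962000+0.932900+0.928400))/(1+3/160) = 9241/10000 ≈ 0.924100

1 1/2 9921/10000
2 1 9663/10000
3 3/2 481/500
4 2 9329/10000
5 5/2 2321/2500
6 3 9241/10000
f(1.5y,2y) = ((481/500)/(9329/10000) − 1)/(1/2) = 582/9329 ≈ 6.2386%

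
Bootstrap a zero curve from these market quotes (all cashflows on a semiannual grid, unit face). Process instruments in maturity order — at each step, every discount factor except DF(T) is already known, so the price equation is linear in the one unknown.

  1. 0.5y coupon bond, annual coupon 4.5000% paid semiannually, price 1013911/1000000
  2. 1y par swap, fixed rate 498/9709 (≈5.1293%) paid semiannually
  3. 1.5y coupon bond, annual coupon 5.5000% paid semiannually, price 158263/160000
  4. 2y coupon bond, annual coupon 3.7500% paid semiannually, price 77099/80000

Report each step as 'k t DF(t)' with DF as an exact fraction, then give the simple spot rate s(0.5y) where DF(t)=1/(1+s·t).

step 1 [0.5y] bond c/2=9/400: DF=(1013911/1000000 − 9/400·(0))/(1+9/400) = 2479/2500 ≈ 0.991600
step 2 [1y] swap r/2=249/9709: DF=(1 − 249/9709·(0.991600))/(1+249/9709) = 4751/5000 ≈ 0.950200
step 3 [1.5y] bond c/2=11/400: DF=(158263/160000 − 11/400·(0.991600+0.950200))/(1+11/400) = 9107/10000 ≈ 0.910700
step 4 [2y] bond c/2=3/160: DF=(77099/80000 − 3/160·(0.991600+0.950200+0.910700))/(1+3/160) = 1787/2000 ≈ 0.893500

1 1/2 2479/2500
2 1 4751/5000
3 3/2 9107/10000
4 2 1787/2000
s(0.5y) = (1/(2479/2500) − 1)/(1/2) = 42/2479 ≈ 1.6942%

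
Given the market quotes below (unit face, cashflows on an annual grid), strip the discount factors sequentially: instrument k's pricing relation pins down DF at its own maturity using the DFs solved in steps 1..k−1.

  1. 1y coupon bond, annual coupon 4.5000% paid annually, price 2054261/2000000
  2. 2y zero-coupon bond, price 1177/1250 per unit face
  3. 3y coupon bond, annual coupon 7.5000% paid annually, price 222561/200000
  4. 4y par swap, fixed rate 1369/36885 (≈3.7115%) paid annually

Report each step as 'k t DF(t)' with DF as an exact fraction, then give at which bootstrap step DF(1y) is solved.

step 1 [1y] bond c/1=9/200: DF=(2054261/2000000 − 9/200·(0))/(1+9/200) = 9829/10000 ≈ 0.982900
step 2 [2y] zero: DF = P = 1177/1250 ≈ 0.941600
step 3 [3y] bond c/1=3/40: DF=(222561/200000 − 3/40·(0.982900+0.941600))/(1+3/40) = 9009/10000 ≈ 0.900900
step 4 [4y] swap r/1=1369/36885: DF=(1 − 1369/36885·(0.982900+0.941600+0.900900))/(1+1369/36885) = 8631/10000 ≈ 0.863100

1 1 9829/10000
2 2 1177/1250
3 3 9009/10000
4 4 8631/10000
DF(1y) is solved at step 1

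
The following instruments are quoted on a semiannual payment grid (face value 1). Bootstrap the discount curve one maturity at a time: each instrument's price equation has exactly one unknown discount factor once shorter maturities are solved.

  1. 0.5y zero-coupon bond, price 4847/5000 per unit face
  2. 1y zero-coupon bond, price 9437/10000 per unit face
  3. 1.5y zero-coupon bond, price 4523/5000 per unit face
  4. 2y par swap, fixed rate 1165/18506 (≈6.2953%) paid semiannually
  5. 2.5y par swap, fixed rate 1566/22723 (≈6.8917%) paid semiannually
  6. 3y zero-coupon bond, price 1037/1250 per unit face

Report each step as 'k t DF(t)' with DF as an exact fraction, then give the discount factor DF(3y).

step 1 [0.5y] zero: DF = P = 4847/5000 ≈ 0.969400
step 2 [1y] zero: DF = P = 9437/10000 ≈ 0.943700
step 3 [1.5y] zero: DF = P = 4523/5000 ≈ 0.904600
step 4 [2y] swap r/2=1165/37012: DF=(1 − 1165/37012·(0.969400+0.943700+0.904600))/(1+1165/37012) = 1767/2000 ≈ 0.883500
step 5 [2.5y] swap r/2=783/22723: DF=(1 − 783/22723·(0.969400+0.943700+0.904600+0.883500))/(1+783/22723) = 4217/5000 ≈ 0.843400
step 6 [3y] zero: DF = P = 1037/1250 ≈ 0.829600

1 1/2 4847/5000
2 1 9437/10000
3 3/2 4523/5000
4 2 1767/2000
5 5/2 4217/5000
6 3 1037/1250
DF(3y) = 1037/1250 ≈ 0.829600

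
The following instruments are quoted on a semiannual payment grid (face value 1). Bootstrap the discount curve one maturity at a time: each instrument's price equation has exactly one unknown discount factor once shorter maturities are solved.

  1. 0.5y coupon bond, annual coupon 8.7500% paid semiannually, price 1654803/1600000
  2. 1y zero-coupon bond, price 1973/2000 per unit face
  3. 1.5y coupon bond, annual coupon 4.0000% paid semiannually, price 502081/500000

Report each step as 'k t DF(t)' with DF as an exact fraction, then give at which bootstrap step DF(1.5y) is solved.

1 1/2 9909/10000
2 1 1973/2000
3 3/2 9457/10000
DF(1.5y) is solved at step 3

step 1 [0.5y] bond c/2=7/160: DF=(1654803/1600000 − 7/160·(0))/(1+7/160) = 9909/10000 ≈ 0.990900
step 2 [1y] zero: DF = P = 1973/2000 ≈ 0.986500
step 3 [1.5y] bond c/2=1/50: DF=(502081/500000 − 1/50·(0.990900+0.986500))/(1+1/50) = 9457/10000 ≈ 0.945700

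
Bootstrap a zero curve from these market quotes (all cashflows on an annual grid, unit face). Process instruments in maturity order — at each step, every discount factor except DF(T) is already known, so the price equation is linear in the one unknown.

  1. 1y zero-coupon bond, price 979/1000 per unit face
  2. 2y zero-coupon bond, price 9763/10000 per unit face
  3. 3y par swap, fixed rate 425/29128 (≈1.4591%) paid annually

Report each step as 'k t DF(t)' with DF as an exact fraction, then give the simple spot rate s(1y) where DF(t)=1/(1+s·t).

step 1 [1y] zero: DF = P = 979/1000 ≈ 0.979000
step 2 [2y] zero: DF = P = 9763/10000 ≈ 0.976300
step 3 [3y] swap r/1=425/29128: DF=(1 − 425/29128·(0.979000+0.976300))/(1+425/29128) = 383/400 ≈ 0.957500

1 1 979/1000
2 2 9763/10000
3 3 383/400
s(1y) = (1/(979/1000) − 1)/(1) = 21/979 ≈ 2.1450%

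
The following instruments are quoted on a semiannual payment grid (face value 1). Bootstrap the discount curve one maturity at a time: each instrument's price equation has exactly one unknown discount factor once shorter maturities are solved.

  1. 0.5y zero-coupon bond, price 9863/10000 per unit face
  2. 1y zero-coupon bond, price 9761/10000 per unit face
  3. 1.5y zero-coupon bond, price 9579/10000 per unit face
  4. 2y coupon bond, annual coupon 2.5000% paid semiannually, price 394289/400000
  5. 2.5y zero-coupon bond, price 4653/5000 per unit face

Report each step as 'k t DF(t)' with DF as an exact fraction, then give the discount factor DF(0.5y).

1 1/2 9863/10000
2 1 9761/10000
3 3/2 9579/10000
4 2 15/16
5 5/2 4653/5000
DF(0.5y) = 9863/10000 ≈ 0.986300

step 1 [0.5y] zero: DF = P = 9863/10000 ≈ 0.986300
step 2 [1y] zero: DF = P = 9761/10000 ≈ 0.976100
step 3 [1.5y] zero: DF = P = 9579/10000 ≈ 0.957900
step 4 [2y] bond c/2=1/80: DF=(394289/400000 − 1/80·(0.986300+0.976100+0.957900))/(1+1/80) = 15/16 ≈ 0.937500
step 5 [2.5y] zero: DF = P = 4653/5000 ≈ 0.930600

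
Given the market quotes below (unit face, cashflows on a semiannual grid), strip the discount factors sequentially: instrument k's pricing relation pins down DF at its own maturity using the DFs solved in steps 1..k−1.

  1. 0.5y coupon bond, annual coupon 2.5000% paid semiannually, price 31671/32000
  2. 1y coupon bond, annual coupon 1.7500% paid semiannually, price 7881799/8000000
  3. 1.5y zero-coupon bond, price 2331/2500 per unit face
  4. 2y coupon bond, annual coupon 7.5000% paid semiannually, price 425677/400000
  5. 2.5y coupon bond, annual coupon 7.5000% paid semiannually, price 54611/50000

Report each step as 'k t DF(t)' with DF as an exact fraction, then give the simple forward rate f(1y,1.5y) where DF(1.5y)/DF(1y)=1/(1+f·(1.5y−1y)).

step 1 [0.5y] bond c/2=1/80: DF=(31671/32000 − 1/80·(0))/(1+1/80) = 391/400 ≈ 0.977500
step 2 [1y] bond c/2=7/800: DF=(7881799/8000000 − 7/800·(0.977500))/(1+7/800) = 4841/5000 ≈ 0.968200
step 3 [1.5y] zero: DF = P = 2331/2500 ≈ 0.932400
step 4 [2y] bond c/2=3/80: DF=(425677/400000 − 3/80·(0.977500+0.968200+0.932400))/(1+3/80) = 9217/10000 ≈ 0.921700
step 5 [2.5y] bond c/2=3/80: DF=(54611/50000 − 3/80·(0.977500+0.968200+0.932400+0.921700))/(1+3/80) = 4577/5000 ≈ 0.915400

1 1/2 391/400
2 1 4841/5000
3 3/2 2331/2500
4 2 9217/10000
5 5/2 4577/5000
f(1y,1.5y) = ((4841/5000)/(2331/2500) − 1)/(1/2) = 179/2331 ≈ 7.6791%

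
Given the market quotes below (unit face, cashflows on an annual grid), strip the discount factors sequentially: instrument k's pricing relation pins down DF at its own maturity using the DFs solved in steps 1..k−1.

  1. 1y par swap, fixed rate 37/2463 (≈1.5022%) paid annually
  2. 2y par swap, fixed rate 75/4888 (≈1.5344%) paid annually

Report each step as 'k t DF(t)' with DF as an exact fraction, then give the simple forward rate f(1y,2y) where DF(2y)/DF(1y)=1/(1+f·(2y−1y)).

1 1 2463/2500
2 2 97/100
f(1y,2y) = ((2463/2500)/(97/100) − 1)/(1) = 38/2425 ≈ 1.5670%

step 1 [1y] swap r/1=37/2463: DF=(1 − 37/2463·(0))/(1+37/2463) = 2463/2500 ≈ 0.985200
step 2 [2y] swap r/1=75/4888: DF=(1 − 75/4888·(0.985200))/(1+75/4888) = 97/100 ≈ 0.970000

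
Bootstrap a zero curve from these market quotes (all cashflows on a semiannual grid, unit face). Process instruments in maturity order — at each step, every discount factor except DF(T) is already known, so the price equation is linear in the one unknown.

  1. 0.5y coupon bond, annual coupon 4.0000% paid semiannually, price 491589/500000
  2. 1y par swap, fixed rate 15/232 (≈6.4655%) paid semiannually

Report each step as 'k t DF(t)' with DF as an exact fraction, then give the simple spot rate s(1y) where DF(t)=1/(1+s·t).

step 1 [0.5y] bond c/2=1/50: DF=(491589/500000 − 1/50·(0))/(1+1/50) = 9639/10000 ≈ 0.963900
step 2 [1y] swap r/2=15/464: DF=(1 − 15/464·(0.963900))/(1+15/464) = 1877/2000 ≈ 0.938500

1 1/2 9639/10000
2 1 1877/2000
s(1y) = (1/(1877/2000) − 1)/(1) = 123/1877 ≈ 6.5530%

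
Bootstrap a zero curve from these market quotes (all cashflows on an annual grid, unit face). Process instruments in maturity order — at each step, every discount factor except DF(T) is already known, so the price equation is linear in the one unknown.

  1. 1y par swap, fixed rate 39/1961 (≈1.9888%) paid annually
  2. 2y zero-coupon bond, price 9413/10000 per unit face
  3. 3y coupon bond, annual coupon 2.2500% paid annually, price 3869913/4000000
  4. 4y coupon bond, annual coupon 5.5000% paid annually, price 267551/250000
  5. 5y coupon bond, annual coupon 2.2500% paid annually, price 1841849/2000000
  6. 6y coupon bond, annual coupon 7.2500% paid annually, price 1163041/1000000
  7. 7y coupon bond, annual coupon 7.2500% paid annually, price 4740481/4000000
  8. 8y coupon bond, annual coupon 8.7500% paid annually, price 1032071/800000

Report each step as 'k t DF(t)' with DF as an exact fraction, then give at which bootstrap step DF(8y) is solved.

1 1 1961/2000
2 2 9413/10000
3 3 9039/10000
4 4 8671/10000
5 5 4097/5000
6 6 3897/5000
7 7 7473/10000
8 8 1751/2500
DF(8y) is solved at step 8

step 1 [1y] swap r/1=39/1961: DF=(1 − 39/1961·(0))/(1+39/1961) = 1961/2000 ≈ 0.980500
step 2 [2y] zero: DF = P = 9413/10000 ≈ 0.941300
step 3 [3y] bond c/1=9/400: DF=(3869913/4000000 − 9/400·(0.980500+0.941300))/(1+9/400) = 9039/10000 ≈ 0.903900
step 4 [4y] bond c/1=11/200: DF=(267551/250000 − 11/200·(0.980500+0.941300+0.903900))/(1+11/200) = 8671/10000 ≈ 0.867100
step 5 [5y] bond c/1=9/400: DF=(1841849/2000000 − 9/400·(0.980500+0.941300+0.903900+0.867100))/(1+9/400) = 4097/5000 ≈ 0.819400
step 6 [6y] bond c/1=29/400: DF=(1163041/1000000 − 29/400·(0.980500+0.941300+0.903900+0.867100+0.819400))/(1+29/400) = 3897/5000 ≈ 0.779400
step 7 [7y] bond c/1=29/400: DF=(4740481/4000000 − 29/400·(0.980500+0.941300+0.903900+0.867100+0.819400+0.779400))/(1+29/400) = 7473/10000 ≈ 0.747300
step 8 [8y] bond c/1=7/80: DF=(1032071/800000 − 7/80·(0.980500+0.941300+0.903900+0.867100+0.819400+0.779400+0.747300))/(1+7/80) = 1751/2500 ≈ 0.700400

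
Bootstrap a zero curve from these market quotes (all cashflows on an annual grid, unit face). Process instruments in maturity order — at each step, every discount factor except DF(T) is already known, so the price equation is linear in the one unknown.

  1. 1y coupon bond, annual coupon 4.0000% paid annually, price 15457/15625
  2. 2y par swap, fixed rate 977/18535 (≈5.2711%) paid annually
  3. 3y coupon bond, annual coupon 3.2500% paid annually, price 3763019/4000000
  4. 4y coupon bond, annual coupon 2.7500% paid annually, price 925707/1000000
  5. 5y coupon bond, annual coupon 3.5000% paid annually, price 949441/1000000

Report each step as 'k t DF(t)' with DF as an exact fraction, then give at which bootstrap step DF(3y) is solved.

1 1 1189/1250
2 2 9023/10000
3 3 533/625
4 4 1657/2000
5 5 3989/5000
DF(3y) is solved at step 3

step 1 [1y] bond c/1=1/25: DF=(15457/15625 − 1/25·(0))/(1+1/25) = 1189/1250 ≈ 0.951200
step 2 [2y] swap r/1=977/18535: DF=(1 − 977/18535·(0.951200))/(1+977/18535) = 9023/10000 ≈ 0.902300
step 3 [3y] bond c/1=13/400: DF=(3763019/4000000 − 13/400·(0.951200+0.902300))/(1+13/400) = 533/625 ≈ 0.852800
step 4 [4y] bond c/1=11/400: DF=(925707/1000000 − 11/400·(0.951200+0.902300+0.852800))/(1+11/400) = 1657/2000 ≈ 0.828500
step 5 [5y] bond c/1=7/200: DF=(949441/1000000 − 7/200·(0.951200+0.902300+0.852800+0.828500))/(1+7/200) = 3989/5000 ≈ 0.797800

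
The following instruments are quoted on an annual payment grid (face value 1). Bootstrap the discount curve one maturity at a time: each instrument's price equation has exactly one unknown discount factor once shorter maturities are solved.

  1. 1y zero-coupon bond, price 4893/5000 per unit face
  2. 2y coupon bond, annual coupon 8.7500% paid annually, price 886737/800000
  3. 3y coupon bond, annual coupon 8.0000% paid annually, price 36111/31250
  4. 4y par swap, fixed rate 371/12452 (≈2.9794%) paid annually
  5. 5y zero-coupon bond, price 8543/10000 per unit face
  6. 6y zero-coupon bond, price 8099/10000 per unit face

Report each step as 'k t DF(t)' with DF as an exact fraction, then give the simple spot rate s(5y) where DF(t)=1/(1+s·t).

step 1 [1y] zero: DF = P = 4893/5000 ≈ 0.978600
step 2 [2y] bond c/1=7/80: DF=(886737/800000 − 7/80·(0.978600))/(1+7/80) = 1881/2000 ≈ 0.940500
step 3 [3y] bond c/1=2/25: DF=(36111/31250 − 2/25·(0.978600+0.940500))/(1+2/25) = 4639/5000 ≈ 0.927800
step 4 [4y] swap r/1=371/12452: DF=(1 − 371/12452·(0.978600+0.940500+0.927800))/(1+371/12452) = 8887/10000 ≈ 0.888700
step 5 [5y] zero: DF = P = 8543/10000 ≈ 0.854300
step 6 [6y] zero: DF = P = 8099/10000 ≈ 0.809900

1 1 4893/5000
2 2 1881/2000
3 3 4639/5000
4 4 8887/10000
5 5 8543/10000
6 6 8099/10000
s(5y) = (1/(8543/10000) − 1)/(5) = 1457/42715 ≈ 3.4110%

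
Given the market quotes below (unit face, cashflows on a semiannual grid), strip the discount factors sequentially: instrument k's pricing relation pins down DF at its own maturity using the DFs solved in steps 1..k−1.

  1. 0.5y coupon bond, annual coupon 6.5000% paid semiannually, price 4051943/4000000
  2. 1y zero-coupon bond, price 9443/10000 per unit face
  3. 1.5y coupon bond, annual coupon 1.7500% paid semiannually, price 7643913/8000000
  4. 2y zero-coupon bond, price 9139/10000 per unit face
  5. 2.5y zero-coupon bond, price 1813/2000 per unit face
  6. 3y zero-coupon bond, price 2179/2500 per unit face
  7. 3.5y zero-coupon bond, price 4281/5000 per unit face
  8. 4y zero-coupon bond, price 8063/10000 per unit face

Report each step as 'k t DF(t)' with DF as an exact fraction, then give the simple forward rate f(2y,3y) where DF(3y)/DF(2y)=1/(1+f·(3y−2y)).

step 1 [0.5y] bond c/2=13/400: DF=(4051943/4000000 − 13/400·(0))/(1+13/400) = 9811/10000 ≈ 0.981100
step 2 [1y] zero: DF = P = 9443/10000 ≈ 0.944300
step 3 [1.5y] bond c/2=7/800: DF=(7643913/8000000 − 7/800·(0.981100+0.944300))/(1+7/800) = 1861/2000 ≈ 0.930500
step 4 [2y] zero: DF = P = 9139/10000 ≈ 0.913900
step 5 [2.5y] zero: DF = P = 1813/2000 ≈ 0.906500
step 6 [3y] zero: DF = P = 2179/2500 ≈ 0.871600
step 7 [3.5y] zero: DF = P = 4281/5000 ≈ 0.856200
step 8 [4y] zero: DF = P = 8063/10000 ≈ 0.806300

1 1/2 9811/10000
2 1 9443/10000
3 3/2 1861/2000
4 2 9139/10000
5 5/2 1813/2000
6 3 2179/2500
7 7/2 4281/5000
8 4 8063/10000
f(2y,3y) = ((9139/10000)/(2179/2500) − 1)/(1) = 423/8716 ≈ 4.8531%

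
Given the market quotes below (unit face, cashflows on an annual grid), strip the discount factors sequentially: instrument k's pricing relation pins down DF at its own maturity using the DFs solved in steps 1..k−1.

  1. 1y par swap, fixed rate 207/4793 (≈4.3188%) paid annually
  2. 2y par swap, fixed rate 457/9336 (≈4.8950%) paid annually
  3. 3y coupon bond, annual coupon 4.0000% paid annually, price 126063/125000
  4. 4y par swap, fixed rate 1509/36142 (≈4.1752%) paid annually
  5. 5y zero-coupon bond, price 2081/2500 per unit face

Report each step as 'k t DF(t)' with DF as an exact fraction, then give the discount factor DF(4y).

step 1 [1y] swap r/1=207/4793: DF=(1 − 207/4793·(0))/(1+207/4793) = 4793/5000 ≈ 0.958600
step 2 [2y] swap r/1=457/9336: DF=(1 − 457/9336·(0.958600))/(1+457/9336) = 4543/5000 ≈ 0.908600
step 3 [3y] bond c/1=1/25: DF=(126063/125000 − 1/25·(0.958600+0.908600))/(1+1/25) = 8979/10000 ≈ 0.897900
step 4 [4y] swap r/1=1509/36142: DF=(1 − 1509/36142·(0.958600+0.908600+0.897900))/(1+1509/36142) = 8491/10000 ≈ 0.849100
step 5 [5y] zero: DF = P = 2081/2500 ≈ 0.832400

1 1 4793/5000
2 2 4543/5000
3 3 8979/10000
4 4 8491/10000
5 5 2081/2500
DF(4y) = 8491/10000 ≈ 0.849100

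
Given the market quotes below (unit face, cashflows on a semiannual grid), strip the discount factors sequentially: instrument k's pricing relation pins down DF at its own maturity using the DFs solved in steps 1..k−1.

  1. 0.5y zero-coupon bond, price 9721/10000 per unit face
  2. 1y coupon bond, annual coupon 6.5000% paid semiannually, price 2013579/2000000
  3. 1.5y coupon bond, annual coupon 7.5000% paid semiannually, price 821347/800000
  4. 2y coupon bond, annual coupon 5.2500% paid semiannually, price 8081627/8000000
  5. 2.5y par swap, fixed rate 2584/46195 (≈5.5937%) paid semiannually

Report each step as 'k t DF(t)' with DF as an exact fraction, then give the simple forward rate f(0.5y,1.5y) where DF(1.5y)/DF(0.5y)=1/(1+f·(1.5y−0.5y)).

step 1 [0.5y] zero: DF = P = 9721/10000 ≈ 0.972100
step 2 [1y] bond c/2=13/400: DF=(2013579/2000000 − 13/400·(0.972100))/(1+13/400) = 1889/2000 ≈ 0.944500
step 3 [1.5y] bond c/2=3/80: DF=(821347/800000 − 3/80·(0.972100+0.944500))/(1+3/80) = 9203/10000 ≈ 0.920300
step 4 [2y] bond c/2=21/800: DF=(8081627/8000000 − 21/800·(0.972100+0.944500+0.920300))/(1+21/800) = 4559/5000 ≈ 0.911800
step 5 [2.5y] swap r/2=1292/46195: DF=(1 − 1292/46195·(0.972100+0.944500+0.920300+0.911800))/(1+1292/46195) = 2177/2500 ≈ 0.870800

1 1/2 9721/10000
2 1 1889/2000
3 3/2 9203/10000
4 2 4559/5000
5 5/2 2177/2500
f(0.5y,1.5y) = ((9721/10000)/(9203/10000) − 1)/(1) = 518/9203 ≈ 5.6286%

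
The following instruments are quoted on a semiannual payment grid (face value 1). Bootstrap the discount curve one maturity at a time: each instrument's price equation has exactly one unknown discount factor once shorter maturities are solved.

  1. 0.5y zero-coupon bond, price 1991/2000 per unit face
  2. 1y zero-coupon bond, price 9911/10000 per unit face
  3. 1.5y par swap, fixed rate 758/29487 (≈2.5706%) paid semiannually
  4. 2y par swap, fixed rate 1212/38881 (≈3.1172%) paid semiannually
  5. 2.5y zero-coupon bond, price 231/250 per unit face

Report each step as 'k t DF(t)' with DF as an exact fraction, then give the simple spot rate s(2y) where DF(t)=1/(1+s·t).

1 1/2 1991/2000
2 1 9911/10000
3 3/2 9621/10000
4 2 4697/5000
5 5/2 231/250
s(2y) = (1/(4697/5000) − 1)/(2) = 303/9394 ≈ 3.2255%

step 1 [0.5y] zero: DF = P = 1991/2000 ≈ 0.995500
step 2 [1y] zero: DF = P = 9911/10000 ≈ 0.991100
step 3 [1.5y] swap r/2=379/29487: DF=(1 − 379/29487·(0.995500+0.991100))/(1+379/29487) = 9621/10000 ≈ 0.962100
step 4 [2y] swap r/2=606/38881: DF=(1 − 606/38881·(0.995500+0.991100+0.962100))/(1+606/38881) = 4697/5000 ≈ 0.939400
step 5 [2.5y] zero: DF = P = 231/250 ≈ 0.924000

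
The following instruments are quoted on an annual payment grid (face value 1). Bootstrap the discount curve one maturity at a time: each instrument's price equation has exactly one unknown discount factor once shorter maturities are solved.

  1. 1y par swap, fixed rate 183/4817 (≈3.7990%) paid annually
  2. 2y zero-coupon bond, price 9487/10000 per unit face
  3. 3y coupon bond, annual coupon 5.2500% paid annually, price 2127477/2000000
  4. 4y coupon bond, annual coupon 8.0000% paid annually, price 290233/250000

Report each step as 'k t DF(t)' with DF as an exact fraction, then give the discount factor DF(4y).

step 1 [1y] swap r/1=183/4817: DF=(1 − 183/4817·(0))/(1+183/4817) = 4817/5000 ≈ 0.963400
step 2 [2y] zero: DF = P = 9487/10000 ≈ 0.948700
step 3 [3y] bond c/1=21/400: DF=(2127477/2000000 − 21/400·(0.963400+0.948700))/(1+21/400) = 9153/10000 ≈ 0.915300
step 4 [4y] bond c/1=2/25: DF=(290233/250000 − 2/25·(0.963400+0.948700+0.915300))/(1+2/25) = 1731/2000 ≈ 0.865500

1 1 4817/5000
2 2 9487/10000
3 3 9153/10000
4 4 1731/2000
DF(4y) = 1731/2000 ≈ 0.865500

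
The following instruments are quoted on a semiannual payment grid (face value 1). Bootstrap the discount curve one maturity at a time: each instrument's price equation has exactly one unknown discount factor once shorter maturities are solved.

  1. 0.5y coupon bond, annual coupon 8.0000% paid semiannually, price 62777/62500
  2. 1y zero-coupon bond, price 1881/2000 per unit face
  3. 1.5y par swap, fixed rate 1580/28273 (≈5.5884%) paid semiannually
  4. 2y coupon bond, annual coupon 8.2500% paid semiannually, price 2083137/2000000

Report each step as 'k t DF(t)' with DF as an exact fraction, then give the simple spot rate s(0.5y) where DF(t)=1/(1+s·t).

step 1 [0.5y] bond c/2=1/25: DF=(62777/62500 − 1/25·(0))/(1+1/25) = 4829/5000 ≈ 0.965800
step 2 [1y] zero: DF = P = 1881/2000 ≈ 0.940500
step 3 [1.5y] swap r/2=790/28273: DF=(1 − 790/28273·(0.965800+0.940500))/(1+790/28273) = 921/1000 ≈ 0.921000
step 4 [2y] bond c/2=33/800: DF=(2083137/2000000 − 33/800·(0.965800+0.940500+0.921000))/(1+33/800) = 8883/10000 ≈ 0.888300

1 1/2 4829/5000
2 1 1881/2000
3 3/2 921/1000
4 2 8883/10000
s(0.5y) = (1/(4829/5000) − 1)/(1/2) = 342/4829 ≈ 7.0822%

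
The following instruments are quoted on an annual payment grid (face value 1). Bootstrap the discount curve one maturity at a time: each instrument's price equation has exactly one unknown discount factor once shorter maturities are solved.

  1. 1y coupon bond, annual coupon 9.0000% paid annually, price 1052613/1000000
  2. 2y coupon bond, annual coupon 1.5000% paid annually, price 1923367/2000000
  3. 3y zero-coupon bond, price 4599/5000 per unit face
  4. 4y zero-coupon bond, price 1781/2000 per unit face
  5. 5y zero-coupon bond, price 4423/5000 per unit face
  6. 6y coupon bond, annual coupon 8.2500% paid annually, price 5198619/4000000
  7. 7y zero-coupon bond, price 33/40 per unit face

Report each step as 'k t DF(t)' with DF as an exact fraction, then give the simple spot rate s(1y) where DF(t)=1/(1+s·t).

1 1 9657/10000
2 2 2333/2500
3 3 4599/5000
4 4 1781/2000
5 5 4423/5000
6 6 1701/2000
7 7 33/40
s(1y) = (1/(9657/10000) − 1)/(1) = 343/9657 ≈ 3.5518%

step 1 [1y] bond c/1=9/100: DF=(1052613/1000000 − 9/100·(0))/(1+9/100) = 9657/10000 ≈ 0.965700
step 2 [2y] bond c/1=3/200: DF=(1923367/2000000 − 3/200·(0.965700))/(1+3/200) = 2333/2500 ≈ 0.933200
step 3 [3y] zero: DF = P = 4599/5000 ≈ 0.919800
step 4 [4y] zero: DF = P = 1781/2000 ≈ 0.890500
step 5 [5y] zero: DF = P = 4423/5000 ≈ 0.884600
step 6 [6y] bond c/1=33/400: DF=(5198619/4000000 − 33/400·(0.965700+0.933200+0.919800+0.890500+0.884600))/(1+33/400) = 1701/2000 ≈ 0.850500
step 7 [7y] zero: DF = P = 33/40 ≈ 0.825000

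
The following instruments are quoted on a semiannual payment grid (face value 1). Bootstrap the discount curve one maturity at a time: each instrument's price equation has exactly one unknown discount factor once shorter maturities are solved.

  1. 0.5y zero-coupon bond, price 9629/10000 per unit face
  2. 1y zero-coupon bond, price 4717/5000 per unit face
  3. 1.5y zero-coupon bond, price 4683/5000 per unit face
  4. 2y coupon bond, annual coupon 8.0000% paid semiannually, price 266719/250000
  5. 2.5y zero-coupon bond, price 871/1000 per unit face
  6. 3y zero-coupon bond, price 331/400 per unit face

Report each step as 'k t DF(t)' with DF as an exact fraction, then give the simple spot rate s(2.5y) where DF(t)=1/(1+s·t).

step 1 [0.5y] zero: DF = P = 9629/10000 ≈ 0.962900
step 2 [1y] zero: DF = P = 4717/5000 ≈ 0.943400
step 3 [1.5y] zero: DF = P = 4683/5000 ≈ 0.936600
step 4 [2y] bond c/2=1/25: DF=(266719/250000 − 1/25·(0.962900+0.943400+0.936600))/(1+1/25) = 1833/2000 ≈ 0.916500
step 5 [2.5y] zero: DF = P = 871/1000 ≈ 0.871000
step 6 [3y] zero: DF = P = 331/400 ≈ 0.827500

1 1/2 9629/10000
2 1 4717/5000
3 3/2 4683/5000
4 2 1833/2000
5 5/2 871/1000
6 3 331/400
s(2.5y) = (1/(871/1000) − 1)/(5/2) = 258/4355 ≈ 5.9242%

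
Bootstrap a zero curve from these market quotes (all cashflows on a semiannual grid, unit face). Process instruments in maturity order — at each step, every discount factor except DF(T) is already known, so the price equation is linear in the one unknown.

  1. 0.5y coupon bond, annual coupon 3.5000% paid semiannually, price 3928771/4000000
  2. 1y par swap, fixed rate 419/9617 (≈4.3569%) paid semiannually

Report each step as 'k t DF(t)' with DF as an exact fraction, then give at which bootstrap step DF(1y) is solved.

1 1/2 9653/10000
2 1 9581/10000
DF(1y) is solved at step 2

step 1 [0.5y] bond c/2=7/400: DF=(3928771/4000000 − 7/400·(0))/(1+7/400) = 9653/10000 ≈ 0.965300
step 2 [1y] swap r/2=419/19234: DF=(1 − 419/19234·(0.965300))/(1+419/19234) = 9581/10000 ≈ 0.958100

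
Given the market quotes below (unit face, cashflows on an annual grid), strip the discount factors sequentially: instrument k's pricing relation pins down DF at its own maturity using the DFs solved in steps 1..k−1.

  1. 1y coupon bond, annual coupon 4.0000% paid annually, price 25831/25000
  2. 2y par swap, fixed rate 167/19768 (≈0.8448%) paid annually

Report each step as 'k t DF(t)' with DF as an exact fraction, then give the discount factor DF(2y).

step 1 [1y] bond c/1=1/25: DF=(25831/25000 − 1/25·(0))/(1+1/25) = 1987/2000 ≈ 0.993500
step 2 [2y] swap r/1=167/19768: DF=(1 − 167/19768·(0.993500))/(1+167/19768) = 9833/10000 ≈ 0.983300

1 1 1987/2000
2 2 9833/10000
DF(2y) = 9833/10000 ≈ 0.983300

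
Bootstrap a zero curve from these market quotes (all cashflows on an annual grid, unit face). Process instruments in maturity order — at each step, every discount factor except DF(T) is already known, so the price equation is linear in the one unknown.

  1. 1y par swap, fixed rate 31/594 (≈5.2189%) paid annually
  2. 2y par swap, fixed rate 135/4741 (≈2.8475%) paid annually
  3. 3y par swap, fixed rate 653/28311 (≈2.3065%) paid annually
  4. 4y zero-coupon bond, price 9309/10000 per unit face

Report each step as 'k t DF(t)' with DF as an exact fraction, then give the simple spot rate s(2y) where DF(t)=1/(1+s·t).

1 1 594/625
2 2 473/500
3 3 9347/10000
4 4 9309/10000
s(2y) = (1/(473/500) − 1)/(2) = 27/946 ≈ 2.8541%

step 1 [1y] swap r/1=31/594: DF=(1 − 31/594·(0))/(1+31/594) = 594/625 ≈ 0.950400
step 2 [2y] swap r/1=135/4741: DF=(1 − 135/4741·(0.950400))/(1+135/4741) = 473/500 ≈ 0.946000
step 3 [3y] swap r/1=653/28311: DF=(1 − 653/28311·(0.950400+0.946000))/(1+653/28311) = 9347/10000 ≈ 0.934700
step 4 [4y] zero: DF = P = 9309/10000 ≈ 0.930900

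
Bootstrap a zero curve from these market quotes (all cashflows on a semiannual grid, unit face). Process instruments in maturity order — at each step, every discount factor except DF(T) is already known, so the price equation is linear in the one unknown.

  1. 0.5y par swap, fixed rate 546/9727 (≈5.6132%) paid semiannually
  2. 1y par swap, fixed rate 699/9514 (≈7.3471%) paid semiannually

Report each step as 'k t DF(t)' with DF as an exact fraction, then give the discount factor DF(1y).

step 1 [0.5y] swap r/2=273/9727: DF=(1 − 273/9727·(0))/(1+273/9727) = 9727/10000 ≈ 0.972700
step 2 [1y] swap r/2=699/19028: DF=(1 − 699/19028·(0.972700))/(1+699/19028) = 9301/10000 ≈ 0.930100

1 1/2 9727/10000
2 1 9301/10000
DF(1y) = 9301/10000 ≈ 0.930100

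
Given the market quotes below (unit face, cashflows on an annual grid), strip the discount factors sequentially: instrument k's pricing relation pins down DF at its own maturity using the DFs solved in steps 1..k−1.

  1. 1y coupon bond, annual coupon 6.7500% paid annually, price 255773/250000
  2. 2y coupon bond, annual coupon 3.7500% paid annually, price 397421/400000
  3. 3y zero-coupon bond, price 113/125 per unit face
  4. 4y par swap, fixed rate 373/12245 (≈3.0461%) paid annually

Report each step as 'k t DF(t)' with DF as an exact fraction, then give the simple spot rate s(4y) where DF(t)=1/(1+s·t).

1 1 599/625
2 2 923/1000
3 3 113/125
4 4 8881/10000
s(4y) = (1/(8881/10000) − 1)/(4) = 1119/35524 ≈ 3.1500%

step 1 [1y] bond c/1=27/400: DF=(255773/250000 − 27/400·(0))/(1+27/400) = 599/625 ≈ 0.958400
step 2 [2y] bond c/1=3/80: DF=(397421/400000 − 3/80·(0.958400))/(1+3/80) = 923/1000 ≈ 0.923000
step 3 [3y] zero: DF = P = 113/125 ≈ 0.904000
step 4 [4y] swap r/1=373/12245: DF=(1 − 373/12245·(0.958400+0.923000+0.904000))/(1+373/12245) = 8881/10000 ≈ 0.888100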